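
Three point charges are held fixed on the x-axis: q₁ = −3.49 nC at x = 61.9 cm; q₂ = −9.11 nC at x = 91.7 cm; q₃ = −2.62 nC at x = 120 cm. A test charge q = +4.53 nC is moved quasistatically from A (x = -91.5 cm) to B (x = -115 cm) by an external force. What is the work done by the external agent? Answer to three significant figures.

For quasistatic motion the external work equals the change in potential energy: W_ext = qΔV = q(V_B − V_A).
At A: distances to the source charges are 1.53 m, 1.83 m, 2.12 m; V_A = Σ kqᵢ/rᵢ = -76.3 V.
At B: distances to the source charges are 1.77 m, 2.07 m, 2.35 m; V_B = Σ kqᵢ/rᵢ = -67.4 V.
ΔV = V_B − V_A = 8.91 V.
W_ext = qΔV = (4.53×10⁻⁹ C)(8.91 V) = 4.04×10⁻⁸ J.

4.04×10⁻⁸ J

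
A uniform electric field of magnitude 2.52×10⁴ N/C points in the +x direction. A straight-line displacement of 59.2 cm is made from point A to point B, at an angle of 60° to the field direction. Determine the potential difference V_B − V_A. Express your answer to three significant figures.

-7460 V

Only the component of displacement along E changes the potential: ΔV = −E·d·cosθ.
ΔV = −(2.52×10⁴ V/m)(0.592 m)cos60° = -7460 V.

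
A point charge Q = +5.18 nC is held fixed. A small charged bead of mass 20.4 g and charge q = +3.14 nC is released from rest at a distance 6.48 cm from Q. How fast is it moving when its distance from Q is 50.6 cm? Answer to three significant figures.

0.0139 m/s

Only the electrostatic force acts, so mechanical energy is conserved: ½mv² = U₁ − U₂ = kQq(1/r₁ − 1/r₂).
U₁ − U₂ = (8.99×10⁹ N·m²/C²)(5.18×10⁻⁹ C)(3.14×10⁻⁹ C)(1/0.0648 − 1/0.506) = 1.97×10⁻⁶ J.
v = √(2·1.97×10⁻⁶/0.0204) = 0.0139 m/s.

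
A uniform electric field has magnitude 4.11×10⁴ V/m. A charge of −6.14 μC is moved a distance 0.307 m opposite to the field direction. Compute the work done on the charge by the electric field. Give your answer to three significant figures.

The potential change for a displacement 0.307 m opposite to the field direction is ΔV = +Ed = 1.26×10⁴ V.
W_field = −qΔV = 0.0775 J.

0.0775 J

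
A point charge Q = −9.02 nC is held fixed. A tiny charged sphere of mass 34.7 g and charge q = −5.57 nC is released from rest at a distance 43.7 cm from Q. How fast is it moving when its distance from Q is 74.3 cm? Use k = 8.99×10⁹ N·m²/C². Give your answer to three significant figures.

Only the electrostatic force acts, so mechanical energy is conserved: ½mv² = U₁ − U₂ = kQq(1/r₁ − 1/r₂).
U₁ − U₂ = (8.99×10⁹ N·m²/C²)(-9.02×10⁻⁹ C)(-5.57×10⁻⁹ C)(1/0.437 − 1/0.743) = 4.26×10⁻⁷ J.
v = √(2·4.26×10⁻⁷/0.0347) = 4.95×10⁻³ m/s.

4.95×10⁻³ m/s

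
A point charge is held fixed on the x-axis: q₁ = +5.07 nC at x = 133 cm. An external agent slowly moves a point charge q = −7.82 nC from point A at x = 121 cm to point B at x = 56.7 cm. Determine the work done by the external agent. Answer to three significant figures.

For quasistatic motion the external work equals the change in potential energy: W_ext = qΔV = q(V_B − V_A).
At A: distance to the source charge is 0.120 m; V_A = kq₁/r = 380 V.
At B: distance to the source charge is 0.763 m; V_B = kq₁/r = 59.7 V.
ΔV = V_B − V_A = -320 V.
W_ext = qΔV = (-7.82×10⁻⁹ C)(-320 V) = 2.50×10⁻⁶ J.

2.50×10⁻⁶ J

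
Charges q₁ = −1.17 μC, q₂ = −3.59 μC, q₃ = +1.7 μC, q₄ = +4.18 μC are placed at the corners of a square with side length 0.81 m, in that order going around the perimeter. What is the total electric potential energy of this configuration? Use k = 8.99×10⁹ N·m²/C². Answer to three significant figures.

-0.130 J

The assembly work is the sum of pairwise potential energies, U = Σ_{i<j} kqᵢqⱼ/rᵢⱼ.
The four side pairs have separation 0.810 m and the two diagonal pairs 1.15 m.
Summing all 6 pair terms gives U = -0.130 J.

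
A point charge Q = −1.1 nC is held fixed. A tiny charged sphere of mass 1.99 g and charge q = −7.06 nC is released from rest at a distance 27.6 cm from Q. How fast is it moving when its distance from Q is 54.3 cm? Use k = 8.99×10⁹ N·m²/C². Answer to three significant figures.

Only the electrostatic force acts, so mechanical energy is conserved: ½mv² = U₁ − U₂ = kQq(1/r₁ − 1/r₂).
U₁ − U₂ = (8.99×10⁹ N·m²/C²)(-1.10×10⁻⁹ C)(-7.06×10⁻⁹ C)(1/0.276 − 1/0.543) = 1.24×10⁻⁷ J.
v = √(2·1.24×10⁻⁷/1.99×10⁻³) = 0.0112 m/s.

0.0112 m/s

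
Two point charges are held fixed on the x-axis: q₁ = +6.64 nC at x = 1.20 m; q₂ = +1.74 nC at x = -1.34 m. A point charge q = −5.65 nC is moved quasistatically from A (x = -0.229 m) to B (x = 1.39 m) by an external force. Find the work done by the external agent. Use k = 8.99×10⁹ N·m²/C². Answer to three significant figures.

For quasistatic motion the external work equals the change in potential energy: W_ext = qΔV = q(V_B − V_A).
At A: distances to the source charges are 1.43 m, 1.11 m; V_A = Σ kqᵢ/rᵢ = 55.9 V.
At B: distances to the source charges are 0.190 m, 2.73 m; V_B = Σ kqᵢ/rᵢ = 320 V.
ΔV = V_B − V_A = 264 V.
W_ext = qΔV = (-5.65×10⁻⁹ C)(264 V) = -1.49×10⁻⁶ J.

-1.49×10⁻⁶ J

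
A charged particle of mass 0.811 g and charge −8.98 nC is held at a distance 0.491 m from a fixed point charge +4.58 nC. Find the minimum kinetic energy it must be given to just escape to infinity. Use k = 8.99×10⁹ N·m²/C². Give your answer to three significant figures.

7.53×10⁻⁷ J

To just escape, total mechanical energy must reach zero at infinity: ½mv²_min + U = 0, so ½mv²_min = −U = |kQq|/r.
|U| = |kQq|/r = (8.99×10⁹ N·m²/C²)(4.58×10⁻⁹)(8.98×10⁻⁹)/(0.491) = 7.53×10⁻⁷ J.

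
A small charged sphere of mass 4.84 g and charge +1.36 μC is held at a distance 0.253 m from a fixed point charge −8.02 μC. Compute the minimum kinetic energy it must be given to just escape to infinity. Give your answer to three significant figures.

0.388 J

To just escape, total mechanical energy must reach zero at infinity: ½mv²_min + U = 0, so ½mv²_min = −U = |kQq|/r.
|U| = |kQq|/r = (8.99×10⁹ N·m²/C²)(8.02×10⁻⁶)(1.36×10⁻⁶)/(0.253) = 0.388 J.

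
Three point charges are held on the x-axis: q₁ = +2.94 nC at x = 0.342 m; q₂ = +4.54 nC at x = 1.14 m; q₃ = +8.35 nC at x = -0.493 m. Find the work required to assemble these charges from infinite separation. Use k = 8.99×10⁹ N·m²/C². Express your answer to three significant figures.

The assembly work is the sum of pairwise potential energies, U = Σ_{i<j} kqᵢqⱼ/rᵢⱼ.
Pair separations: r₁₂ = 0.798 m, r₁₃ = 0.835 m, r₂₃ = 1.63 m.
U = (1.50×10⁻⁷) + (2.64×10⁻⁷) + (2.09×10⁻⁷) = 6.23×10⁻⁷ J.

6.23×10⁻⁷ J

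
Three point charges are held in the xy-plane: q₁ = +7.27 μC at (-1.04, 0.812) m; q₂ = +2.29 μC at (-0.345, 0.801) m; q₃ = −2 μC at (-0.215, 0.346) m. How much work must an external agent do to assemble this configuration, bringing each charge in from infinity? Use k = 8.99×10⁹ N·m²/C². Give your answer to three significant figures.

The assembly work is the sum of pairwise potential energies, U = Σ_{i<j} kqᵢqⱼ/rᵢⱼ.
Pair separations: r₁₂ = 0.695 m, r₁₃ = 0.948 m, r₂₃ = 0.473 m.
U = (0.215) + (-0.138) + (-0.0870) = -9.64×10⁻³ J.

-9.64×10⁻³ J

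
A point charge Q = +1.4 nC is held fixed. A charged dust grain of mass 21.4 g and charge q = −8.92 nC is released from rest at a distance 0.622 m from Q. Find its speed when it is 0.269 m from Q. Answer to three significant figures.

4.70×10⁻³ m/s

Only the electrostatic force acts, so mechanical energy is conserved: ½mv² = U₁ − U₂ = kQq(1/r₁ − 1/r₂).
U₁ − U₂ = (8.99×10⁹ N·m²/C²)(1.40×10⁻⁹ C)(-8.92×10⁻⁹ C)(1/0.622 − 1/0.269) = 2.37×10⁻⁷ J.
v = √(2·2.37×10⁻⁷/0.0214) = 4.70×10⁻³ m/s.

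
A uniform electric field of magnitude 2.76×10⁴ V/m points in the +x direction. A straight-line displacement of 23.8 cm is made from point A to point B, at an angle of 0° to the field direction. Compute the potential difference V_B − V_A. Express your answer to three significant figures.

Only the component of displacement along E changes the potential: ΔV = −E·d·cosθ.
ΔV = −(2.76×10⁴ V/m)(0.238 m)cos0° = -6570 V.

-6570 V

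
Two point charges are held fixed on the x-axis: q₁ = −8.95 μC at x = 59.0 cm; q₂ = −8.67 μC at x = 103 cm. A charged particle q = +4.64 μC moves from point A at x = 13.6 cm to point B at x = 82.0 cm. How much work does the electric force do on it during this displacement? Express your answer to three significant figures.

2.12 J

The work done by the electric force is W_field = −ΔU = −q(V_B − V_A) = q(V_A − V_B).
At A: distances to the source charges are 0.454 m, 0.894 m; V_A = Σ kqᵢ/rᵢ = -2.64×10⁵ V.
At B: distances to the source charges are 0.230 m, 0.210 m; V_B = Σ kqᵢ/rᵢ = -7.21×10⁵ V.
ΔV = V_B − V_A = -4.57×10⁵ V.
W_field = −qΔV = −(4.64×10⁻⁶ C)(-4.57×10⁵ V) = 2.12 J.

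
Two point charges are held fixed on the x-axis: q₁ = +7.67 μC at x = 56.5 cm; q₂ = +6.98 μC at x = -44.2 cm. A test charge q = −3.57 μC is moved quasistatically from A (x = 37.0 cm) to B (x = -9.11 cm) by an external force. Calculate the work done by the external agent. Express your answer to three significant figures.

For quasistatic motion the external work equals the change in potential energy: W_ext = qΔV = q(V_B − V_A).
At A: distances to the source charges are 0.195 m, 0.812 m; V_A = Σ kqᵢ/rᵢ = 4.31×10⁵ V.
At B: distances to the source charges are 0.656 m, 0.351 m; V_B = Σ kqᵢ/rᵢ = 2.84×10⁵ V.
ΔV = V_B − V_A = -1.47×10⁵ V.
W_ext = qΔV = (-3.57×10⁻⁶ C)(-1.47×10⁵ V) = 0.525 J.

0.525 J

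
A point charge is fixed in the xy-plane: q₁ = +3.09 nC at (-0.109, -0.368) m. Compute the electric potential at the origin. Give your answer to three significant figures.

The total potential is the scalar sum of each charge's contribution, V = Σ kqᵢ/rᵢ.
Distances from the field point to each charge: r₁ = 0.384 m.
V = k[(3.09×10⁻⁹)/(0.384)] = 72.4 V.

72.4 V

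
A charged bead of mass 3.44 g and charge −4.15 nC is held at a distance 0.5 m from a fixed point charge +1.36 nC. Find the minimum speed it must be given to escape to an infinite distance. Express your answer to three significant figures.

7.68×10⁻³ m/s

To just escape, total mechanical energy must reach zero at infinity: ½mv²_min + U = 0, so ½mv²_min = −U = |kQq|/r.
|U| = |kQq|/r = (8.99×10⁹ N·m²/C²)(1.36×10⁻⁹)(4.15×10⁻⁹)/(0.500) = 1.01×10⁻⁷ J.
v_min = √(2|U|/m) = √(2·1.01×10⁻⁷/3.44×10⁻³) = 7.68×10⁻³ m/s.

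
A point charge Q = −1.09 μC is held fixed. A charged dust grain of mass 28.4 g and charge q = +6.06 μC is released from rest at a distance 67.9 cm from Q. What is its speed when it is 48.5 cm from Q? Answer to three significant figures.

1.57 m/s

Only the electrostatic force acts, so mechanical energy is conserved: ½mv² = U₁ − U₂ = kQq(1/r₁ − 1/r₂).
U₁ − U₂ = (8.99×10⁹ N·m²/C²)(-1.09×10⁻⁶ C)(6.06×10⁻⁶ C)(1/0.679 − 1/0.485) = 0.0350 J.
v = √(2·0.0350/0.0284) = 1.57 m/s.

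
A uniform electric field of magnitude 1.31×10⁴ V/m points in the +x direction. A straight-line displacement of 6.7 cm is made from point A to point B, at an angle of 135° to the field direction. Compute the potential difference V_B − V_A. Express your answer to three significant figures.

Only the component of displacement along E changes the potential: ΔV = −E·d·cosθ.
ΔV = −(1.31×10⁴ V/m)(0.0670 m)cos135° = 621 V.

621 V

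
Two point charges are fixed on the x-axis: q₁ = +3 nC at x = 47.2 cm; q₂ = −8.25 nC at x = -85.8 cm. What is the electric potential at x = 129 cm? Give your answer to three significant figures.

The total potential is the scalar sum of each charge's contribution, V = Σ kqᵢ/rᵢ.
Distances from the field point to each charge: r₁ = 0.818 m, r₂ = 2.15 m.
V = k[(3.00×10⁻⁹)/(0.818) + (-8.25×10⁻⁹)/(2.15)] = -1.56 V.

-1.56 V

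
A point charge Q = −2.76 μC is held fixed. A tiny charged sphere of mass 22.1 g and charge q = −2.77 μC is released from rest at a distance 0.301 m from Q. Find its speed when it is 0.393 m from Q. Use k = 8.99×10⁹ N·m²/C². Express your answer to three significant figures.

Only the electrostatic force acts, so mechanical energy is conserved: ½mv² = U₁ − U₂ = kQq(1/r₁ − 1/r₂).
U₁ − U₂ = (8.99×10⁹ N·m²/C²)(-2.76×10⁻⁶ C)(-2.77×10⁻⁶ C)(1/0.301 − 1/0.393) = 0.0535 J.
v = √(2·0.0535/0.0221) = 2.20 m/s.

2.20 m/s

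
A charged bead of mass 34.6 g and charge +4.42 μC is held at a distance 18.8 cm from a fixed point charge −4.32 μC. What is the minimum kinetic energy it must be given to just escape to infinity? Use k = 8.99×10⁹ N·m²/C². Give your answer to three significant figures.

To just escape, total mechanical energy must reach zero at infinity: ½mv²_min + U = 0, so ½mv²_min = −U = |kQq|/r.
|U| = |kQq|/r = (8.99×10⁹ N·m²/C²)(4.32×10⁻⁶)(4.42×10⁻⁶)/(0.188) = 0.913 J.

0.913 J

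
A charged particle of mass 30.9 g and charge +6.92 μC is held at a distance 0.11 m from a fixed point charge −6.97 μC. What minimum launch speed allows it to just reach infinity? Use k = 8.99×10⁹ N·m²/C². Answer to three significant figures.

To just escape, total mechanical energy must reach zero at infinity: ½mv²_min + U = 0, so ½mv²_min = −U = |kQq|/r.
|U| = |kQq|/r = (8.99×10⁹ N·m²/C²)(6.97×10⁻⁶)(6.92×10⁻⁶)/(0.110) = 3.94 J.
v_min = √(2|U|/m) = √(2·3.94/0.0309) = 16.0 m/s.

16.0 m/s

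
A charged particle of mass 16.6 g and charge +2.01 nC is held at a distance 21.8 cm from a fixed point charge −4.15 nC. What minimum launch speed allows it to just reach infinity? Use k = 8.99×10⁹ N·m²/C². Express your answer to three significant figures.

6.44×10⁻³ m/s

To just escape, total mechanical energy must reach zero at infinity: ½mv²_min + U = 0, so ½mv²_min = −U = |kQq|/r.
|U| = |kQq|/r = (8.99×10⁹ N·m²/C²)(4.15×10⁻⁹)(2.01×10⁻⁹)/(0.218) = 3.44×10⁻⁷ J.
v_min = √(2|U|/m) = √(2·3.44×10⁻⁷/0.0166) = 6.44×10⁻³ m/s.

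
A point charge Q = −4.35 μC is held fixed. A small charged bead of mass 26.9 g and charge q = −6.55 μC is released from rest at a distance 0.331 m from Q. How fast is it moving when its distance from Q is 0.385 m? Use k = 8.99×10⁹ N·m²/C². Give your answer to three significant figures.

Only the electrostatic force acts, so mechanical energy is conserved: ½mv² = U₁ − U₂ = kQq(1/r₁ − 1/r₂).
U₁ − U₂ = (8.99×10⁹ N·m²/C²)(-4.35×10⁻⁶ C)(-6.55×10⁻⁶ C)(1/0.331 − 1/0.385) = 0.109 J.
v = √(2·0.109/0.0269) = 2.84 m/s.

2.84 m/s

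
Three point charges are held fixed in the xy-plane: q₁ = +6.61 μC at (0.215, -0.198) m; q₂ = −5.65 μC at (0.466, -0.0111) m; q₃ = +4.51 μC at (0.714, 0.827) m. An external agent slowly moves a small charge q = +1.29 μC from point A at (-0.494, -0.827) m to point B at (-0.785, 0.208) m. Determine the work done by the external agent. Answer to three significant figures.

For quasistatic motion the external work equals the change in potential energy: W_ext = qΔV = q(V_B − V_A).
At A: distances to the source charges are 0.948 m, 1.26 m, 2.05 m; V_A = Σ kqᵢ/rᵢ = 4.22×10⁴ V.
At B: distances to the source charges are 1.08 m, 1.27 m, 1.62 m; V_B = Σ kqᵢ/rᵢ = 4.01×10⁴ V.
ΔV = V_B − V_A = -2110 V.
W_ext = qΔV = (1.29×10⁻⁶ C)(-2110 V) = -2.72×10⁻³ J.

-2.72×10⁻³ J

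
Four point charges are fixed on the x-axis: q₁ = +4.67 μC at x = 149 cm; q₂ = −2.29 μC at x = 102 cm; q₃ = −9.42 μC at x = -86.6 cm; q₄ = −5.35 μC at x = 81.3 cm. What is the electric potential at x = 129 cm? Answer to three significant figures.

-6440 V

Electric potential is a scalar, so the contributions from each charge add algebraically: V = Σ kqᵢ/rᵢ.
Distances from the field point to each charge: r₁ = 0.200 m, r₂ = 0.270 m, r₃ = 2.16 m, r₄ = 0.477 m.
V = k[(4.67×10⁻⁶)/(0.200) + (-2.29×10⁻⁶)/(0.270) + (-9.42×10⁻⁶)/(2.16) + (-5.35×10⁻⁶)/(0.477)] = -6440 V.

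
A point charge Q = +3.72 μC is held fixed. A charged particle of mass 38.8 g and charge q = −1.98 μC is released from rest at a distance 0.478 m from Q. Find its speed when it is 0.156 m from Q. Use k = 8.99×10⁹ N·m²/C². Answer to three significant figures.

Only the electrostatic force acts, so mechanical energy is conserved: ½mv² = U₁ − U₂ = kQq(1/r₁ − 1/r₂).
U₁ − U₂ = (8.99×10⁹ N·m²/C²)(3.72×10⁻⁶ C)(-1.98×10⁻⁶ C)(1/0.478 − 1/0.156) = 0.286 J.
v = √(2·0.286/0.0388) = 3.84 m/s.

3.84 m/s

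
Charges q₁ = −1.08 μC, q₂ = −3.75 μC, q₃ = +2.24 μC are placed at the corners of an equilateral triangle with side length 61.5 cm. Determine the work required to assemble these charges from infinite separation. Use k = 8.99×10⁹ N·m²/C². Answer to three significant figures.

The assembly work is the sum of pairwise potential energies, U = Σ_{i<j} kqᵢqⱼ/rᵢⱼ.
All three pair separations equal the side length, 0.615 m.
U = (0.0592) + (-0.0354) + (-0.123) = -0.0990 J.

-0.0990 J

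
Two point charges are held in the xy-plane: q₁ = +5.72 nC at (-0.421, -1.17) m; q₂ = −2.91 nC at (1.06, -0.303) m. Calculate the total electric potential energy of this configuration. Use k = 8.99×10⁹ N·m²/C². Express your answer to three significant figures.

The assembly work is the sum of pairwise potential energies, U = Σ_{i<j} kqᵢqⱼ/rᵢⱼ.
Pair separations: r₁₂ = 1.72 m.
U = (-8.72×10⁻⁸) = -8.72×10⁻⁸ J.

-8.72×10⁻⁸ J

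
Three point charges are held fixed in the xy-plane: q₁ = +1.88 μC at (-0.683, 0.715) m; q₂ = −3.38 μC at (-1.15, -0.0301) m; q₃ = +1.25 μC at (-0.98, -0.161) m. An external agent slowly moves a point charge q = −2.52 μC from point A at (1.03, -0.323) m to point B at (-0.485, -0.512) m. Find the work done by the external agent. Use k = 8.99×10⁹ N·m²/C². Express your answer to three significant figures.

0.0128 J

For quasistatic motion the external work equals the change in potential energy: W_ext = qΔV = q(V_B − V_A).
At A: distances to the source charges are 2.00 m, 2.20 m, 2.02 m; V_A = Σ kqᵢ/rᵢ = 196 V.
At B: distances to the source charges are 1.24 m, 0.821 m, 0.607 m; V_B = Σ kqᵢ/rᵢ = -4880 V.
ΔV = V_B − V_A = -5080 V.
W_ext = qΔV = (-2.52×10⁻⁶ C)(-5080 V) = 0.0128 J.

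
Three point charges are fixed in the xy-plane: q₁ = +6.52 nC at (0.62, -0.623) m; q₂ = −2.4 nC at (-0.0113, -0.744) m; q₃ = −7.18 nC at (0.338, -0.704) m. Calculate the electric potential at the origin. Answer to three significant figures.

The total potential is the scalar sum of each charge's contribution, V = Σ kqᵢ/rᵢ.
Distances from the field point to each charge: r₁ = 0.879 m, r₂ = 0.744 m, r₃ = 0.781 m.
V = k[(6.52×10⁻⁹)/(0.879) + (-2.40×10⁻⁹)/(0.744) + (-7.18×10⁻⁹)/(0.781)] = -45.0 V.

-45.0 V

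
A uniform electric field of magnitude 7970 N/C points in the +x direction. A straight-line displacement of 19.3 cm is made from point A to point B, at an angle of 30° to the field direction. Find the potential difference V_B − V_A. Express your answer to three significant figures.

-1330 V

Only the component of displacement along E changes the potential: ΔV = −E·d·cosθ.
ΔV = −(7970 V/m)(0.193 m)cos30° = -1330 V.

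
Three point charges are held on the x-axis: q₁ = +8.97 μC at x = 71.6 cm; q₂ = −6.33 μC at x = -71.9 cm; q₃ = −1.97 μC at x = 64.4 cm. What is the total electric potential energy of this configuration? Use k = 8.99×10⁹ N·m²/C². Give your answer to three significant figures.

The work to assemble the configuration equals its total potential energy, U = Σ kqᵢqⱼ/rᵢⱼ over all pairs.
Pair separations: r₁₂ = 1.44 m, r₁₃ = 0.0720 m, r₂₃ = 1.36 m.
U = (-0.356) + (-2.21) + (0.0822) = -2.48 J.

-2.48 J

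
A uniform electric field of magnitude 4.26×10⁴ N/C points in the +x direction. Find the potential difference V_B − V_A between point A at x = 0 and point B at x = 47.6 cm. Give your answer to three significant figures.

-2.03×10⁴ V

In a uniform field, potential decreases in the direction of E: V_B − V_A = −E·Δx.
V_B − V_A = −(4.26×10⁴ V/m)(0.476 m) = -2.03×10⁴ V.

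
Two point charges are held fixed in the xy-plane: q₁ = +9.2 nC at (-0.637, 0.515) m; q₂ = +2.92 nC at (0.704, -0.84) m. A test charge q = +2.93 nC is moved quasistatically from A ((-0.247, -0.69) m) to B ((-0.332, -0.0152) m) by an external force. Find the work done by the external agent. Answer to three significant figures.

1.83×10⁻⁷ J

For quasistatic motion the external work equals the change in potential energy: W_ext = qΔV = q(V_B − V_A).
At A: distances to the source charges are 1.27 m, 0.963 m; V_A = Σ kqᵢ/rᵢ = 92.6 V.
At B: distances to the source charges are 0.612 m, 1.32 m; V_B = Σ kqᵢ/rᵢ = 155 V.
ΔV = V_B − V_A = 62.5 V.
W_ext = qΔV = (2.93×10⁻⁹ C)(62.5 V) = 1.83×10⁻⁷ J.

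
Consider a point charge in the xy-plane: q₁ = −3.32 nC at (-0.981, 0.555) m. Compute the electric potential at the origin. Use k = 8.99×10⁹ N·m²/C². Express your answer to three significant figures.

-26.5 V

Electric potential is a scalar, so the contributions from each charge add algebraically: V = Σ kqᵢ/rᵢ.
Distances from the field point to each charge: r₁ = 1.13 m.
V = k[(-3.32×10⁻⁹)/(1.13)] = -26.5 V.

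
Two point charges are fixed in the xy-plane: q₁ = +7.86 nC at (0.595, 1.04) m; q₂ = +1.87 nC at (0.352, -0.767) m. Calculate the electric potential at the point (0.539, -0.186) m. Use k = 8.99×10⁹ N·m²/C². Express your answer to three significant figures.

85.1 V

Electric potential is a scalar, so the contributions from each charge add algebraically: V = Σ kqᵢ/rᵢ.
Distances from the field point to each charge: r₁ = 1.23 m, r₂ = 0.610 m.
V = k[(7.86×10⁻⁹)/(1.23) + (1.87×10⁻⁹)/(0.610)] = 85.1 V.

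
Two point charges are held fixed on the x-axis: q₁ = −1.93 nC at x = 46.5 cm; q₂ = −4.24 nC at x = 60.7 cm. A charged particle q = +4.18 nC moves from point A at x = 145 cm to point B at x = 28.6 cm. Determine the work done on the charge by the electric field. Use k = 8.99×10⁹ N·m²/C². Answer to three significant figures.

6.39×10⁻⁷ J

The work done by the electric force is W_field = −ΔU = −q(V_B − V_A) = q(V_A − V_B).
At A: distances to the source charges are 0.985 m, 0.843 m; V_A = Σ kqᵢ/rᵢ = -62.8 V.
At B: distances to the source charges are 0.179 m, 0.321 m; V_B = Σ kqᵢ/rᵢ = -216 V.
ΔV = V_B − V_A = -153 V.
W_field = −qΔV = −(4.18×10⁻⁹ C)(-153 V) = 6.39×10⁻⁷ J.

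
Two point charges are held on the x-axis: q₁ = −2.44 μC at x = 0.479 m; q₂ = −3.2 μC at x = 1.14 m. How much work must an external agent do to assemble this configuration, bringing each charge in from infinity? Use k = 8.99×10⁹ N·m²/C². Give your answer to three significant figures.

0.106 J

The work to assemble the configuration equals its total potential energy, U = Σ kqᵢqⱼ/rᵢⱼ over all pairs.
Pair separations: r₁₂ = 0.661 m.
U = (0.106) = 0.106 J.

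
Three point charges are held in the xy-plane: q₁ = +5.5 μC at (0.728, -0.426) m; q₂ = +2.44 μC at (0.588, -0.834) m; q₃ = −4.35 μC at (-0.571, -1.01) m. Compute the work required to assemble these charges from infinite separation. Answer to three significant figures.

0.0473 J

The assembly work is the sum of pairwise potential energies, U = Σ_{i<j} kqᵢqⱼ/rᵢⱼ.
Pair separations: r₁₂ = 0.431 m, r₁₃ = 1.42 m, r₂₃ = 1.17 m.
U = (0.280) + (-0.151) + (-0.0814) = 0.0473 J.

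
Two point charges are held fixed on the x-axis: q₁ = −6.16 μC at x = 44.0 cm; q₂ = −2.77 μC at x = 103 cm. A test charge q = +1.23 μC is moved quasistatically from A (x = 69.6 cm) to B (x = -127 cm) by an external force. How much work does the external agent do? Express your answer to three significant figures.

For quasistatic motion the external work equals the change in potential energy: W_ext = qΔV = q(V_B − V_A).
At A: distances to the source charges are 0.256 m, 0.334 m; V_A = Σ kqᵢ/rᵢ = -2.91×10⁵ V.
At B: distances to the source charges are 1.71 m, 2.30 m; V_B = Σ kqᵢ/rᵢ = -4.32×10⁴ V.
ΔV = V_B − V_A = 2.48×10⁵ V.
W_ext = qΔV = (1.23×10⁻⁶ C)(2.48×10⁵ V) = 0.305 J.

0.305 J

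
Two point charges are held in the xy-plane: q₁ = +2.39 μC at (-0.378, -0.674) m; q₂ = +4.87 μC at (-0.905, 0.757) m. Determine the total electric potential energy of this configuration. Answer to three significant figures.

The work to assemble the configuration equals its total potential energy, U = Σ kqᵢqⱼ/rᵢⱼ over all pairs.
Pair separations: r₁₂ = 1.52 m.
U = (0.0686) = 0.0686 J.

0.0686 J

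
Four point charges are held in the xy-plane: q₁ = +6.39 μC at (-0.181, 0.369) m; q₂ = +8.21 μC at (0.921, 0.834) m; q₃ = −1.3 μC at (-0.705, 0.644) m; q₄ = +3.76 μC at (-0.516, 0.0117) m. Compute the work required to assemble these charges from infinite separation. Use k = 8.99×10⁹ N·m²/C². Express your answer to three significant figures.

0.752 J

The assembly work is the sum of pairwise potential energies, U = Σ_{i<j} kqᵢqⱼ/rᵢⱼ.
Pair separations: r₁₂ = 1.20 m, r₁₃ = 0.592 m, r₁₄ = 0.490 m, r₂₃ = 1.64 m, r₂₄ = 1.66 m, r₃₄ = 0.660 m.
Summing all 6 pair terms gives U = 0.752 J.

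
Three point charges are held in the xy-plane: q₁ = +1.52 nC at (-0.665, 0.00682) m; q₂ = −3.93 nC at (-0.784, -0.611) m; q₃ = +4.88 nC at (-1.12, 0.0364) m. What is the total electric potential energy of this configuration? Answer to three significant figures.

-1.75×10⁻⁷ J

The assembly work is the sum of pairwise potential energies, U = Σ_{i<j} kqᵢqⱼ/rᵢⱼ.
Pair separations: r₁₂ = 0.629 m, r₁₃ = 0.456 m, r₂₃ = 0.729 m.
U = (-8.54×10⁻⁸) + (1.46×10⁻⁷) + (-2.36×10⁻⁷) = -1.75×10⁻⁷ J.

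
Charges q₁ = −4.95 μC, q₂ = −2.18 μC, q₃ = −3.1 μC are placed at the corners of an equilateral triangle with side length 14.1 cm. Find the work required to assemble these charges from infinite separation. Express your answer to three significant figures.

2.10 J

The work to assemble the configuration equals its total potential energy, U = Σ kqᵢqⱼ/rᵢⱼ over all pairs.
All three pair separations equal the side length, 0.141 m.
U = (0.688) + (0.978) + (0.431) = 2.10 J.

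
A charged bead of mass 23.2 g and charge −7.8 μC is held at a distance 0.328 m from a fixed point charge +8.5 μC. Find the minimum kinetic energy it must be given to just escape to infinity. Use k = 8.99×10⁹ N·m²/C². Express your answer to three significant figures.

To just escape, total mechanical energy must reach zero at infinity: ½mv²_min + U = 0, so ½mv²_min = −U = |kQq|/r.
|U| = |kQq|/r = (8.99×10⁹ N·m²/C²)(8.50×10⁻⁶)(7.80×10⁻⁶)/(0.328) = 1.82 J.

1.82 J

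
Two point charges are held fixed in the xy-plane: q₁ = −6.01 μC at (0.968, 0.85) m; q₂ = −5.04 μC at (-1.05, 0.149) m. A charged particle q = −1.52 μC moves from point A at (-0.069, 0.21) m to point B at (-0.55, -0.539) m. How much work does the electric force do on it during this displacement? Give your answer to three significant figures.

0.0166 J

The work done by the electric force is W_field = −ΔU = −q(V_B − V_A) = q(V_A − V_B).
At A: distances to the source charges are 1.22 m, 0.983 m; V_A = Σ kqᵢ/rᵢ = -9.04×10⁴ V.
At B: distances to the source charges are 2.06 m, 0.850 m; V_B = Σ kqᵢ/rᵢ = -7.95×10⁴ V.
ΔV = V_B − V_A = 1.09×10⁴ V.
W_field = −qΔV = −(-1.52×10⁻⁶ C)(1.09×10⁴ V) = 0.0166 J.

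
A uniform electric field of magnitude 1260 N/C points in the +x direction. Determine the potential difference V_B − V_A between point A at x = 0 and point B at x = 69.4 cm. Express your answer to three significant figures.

-874 V

In a uniform field, potential decreases in the direction of E: V_B − V_A = −E·Δx.
V_B − V_A = −(1260 V/m)(0.694 m) = -874 V.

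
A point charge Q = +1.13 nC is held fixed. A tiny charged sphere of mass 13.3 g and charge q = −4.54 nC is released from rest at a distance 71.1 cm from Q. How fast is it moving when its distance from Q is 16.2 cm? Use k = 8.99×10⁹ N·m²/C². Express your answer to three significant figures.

Only the electrostatic force acts, so mechanical energy is conserved: ½mv² = U₁ − U₂ = kQq(1/r₁ − 1/r₂).
U₁ − U₂ = (8.99×10⁹ N·m²/C²)(1.13×10⁻⁹ C)(-4.54×10⁻⁹ C)(1/0.711 − 1/0.162) = 2.20×10⁻⁷ J.
v = √(2·2.20×10⁻⁷/0.0133) = 5.75×10⁻³ m/s.

5.75×10⁻³ m/s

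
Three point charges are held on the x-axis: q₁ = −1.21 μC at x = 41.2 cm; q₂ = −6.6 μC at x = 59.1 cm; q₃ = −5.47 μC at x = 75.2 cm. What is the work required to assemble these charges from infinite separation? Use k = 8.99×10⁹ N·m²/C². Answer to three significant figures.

The assembly work is the sum of pairwise potential energies, U = Σ_{i<j} kqᵢqⱼ/rᵢⱼ.
Pair separations: r₁₂ = 0.179 m, r₁₃ = 0.340 m, r₂₃ = 0.161 m.
U = (0.401) + (0.175) + (2.02) = 2.59 J.

2.59 J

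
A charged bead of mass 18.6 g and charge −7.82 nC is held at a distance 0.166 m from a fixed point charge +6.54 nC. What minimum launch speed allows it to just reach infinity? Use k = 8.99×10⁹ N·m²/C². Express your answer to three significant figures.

To just escape, total mechanical energy must reach zero at infinity: ½mv²_min + U = 0, so ½mv²_min = −U = |kQq|/r.
|U| = |kQq|/r = (8.99×10⁹ N·m²/C²)(6.54×10⁻⁹)(7.82×10⁻⁹)/(0.166) = 2.77×10⁻⁶ J.
v_min = √(2|U|/m) = √(2·2.77×10⁻⁶/0.0186) = 0.0173 m/s.

0.0173 m/s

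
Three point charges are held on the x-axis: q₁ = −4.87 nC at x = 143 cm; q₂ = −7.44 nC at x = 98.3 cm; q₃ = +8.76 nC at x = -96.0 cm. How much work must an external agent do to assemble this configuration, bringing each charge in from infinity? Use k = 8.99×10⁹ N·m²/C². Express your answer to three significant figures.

The assembly work is the sum of pairwise potential energies, U = Σ_{i<j} kqᵢqⱼ/rᵢⱼ.
Pair separations: r₁₂ = 0.447 m, r₁₃ = 2.39 m, r₂₃ = 1.94 m.
U = (7.29×10⁻⁷) + (-1.60×10⁻⁷) + (-3.02×10⁻⁷) = 2.67×10⁻⁷ J.

2.67×10⁻⁷ J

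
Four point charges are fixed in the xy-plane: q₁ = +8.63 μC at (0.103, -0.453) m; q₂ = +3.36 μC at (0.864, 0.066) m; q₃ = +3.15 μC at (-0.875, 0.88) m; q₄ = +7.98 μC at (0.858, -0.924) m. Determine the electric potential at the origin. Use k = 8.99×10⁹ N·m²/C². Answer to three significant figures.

2.82×10⁵ V

The total potential is the scalar sum of each charge's contribution, V = Σ kqᵢ/rᵢ.
Distances from the field point to each charge: r₁ = 0.465 m, r₂ = 0.867 m, r₃ = 1.24 m, r₄ = 1.26 m.
V = k[(8.63×10⁻⁶)/(0.465) + (3.36×10⁻⁶)/(0.867) + (3.15×10⁻⁶)/(1.24) + (7.98×10⁻⁶)/(1.26)] = 2.82×10⁵ V.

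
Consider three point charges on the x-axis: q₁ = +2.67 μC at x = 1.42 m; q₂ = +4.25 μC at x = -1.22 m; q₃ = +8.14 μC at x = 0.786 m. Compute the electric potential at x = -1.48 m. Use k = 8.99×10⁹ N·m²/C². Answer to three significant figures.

The total potential is the scalar sum of each charge's contribution, V = Σ kqᵢ/rᵢ.
Distances from the field point to each charge: r₁ = 2.90 m, r₂ = 0.260 m, r₃ = 2.27 m.
V = k[(2.67×10⁻⁶)/(2.90) + (4.25×10⁻⁶)/(0.260) + (8.14×10⁻⁶)/(2.27)] = 1.88×10⁵ V.

1.88×10⁵ V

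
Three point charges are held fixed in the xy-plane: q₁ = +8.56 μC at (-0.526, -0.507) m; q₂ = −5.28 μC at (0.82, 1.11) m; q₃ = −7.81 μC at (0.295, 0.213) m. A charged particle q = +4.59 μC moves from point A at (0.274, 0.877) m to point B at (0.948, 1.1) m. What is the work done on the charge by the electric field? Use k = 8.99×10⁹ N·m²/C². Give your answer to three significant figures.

1.20 J

The work done by the electric force is W_field = −ΔU = −q(V_B − V_A) = q(V_A − V_B).
At A: distances to the source charges are 1.60 m, 0.594 m, 0.664 m; V_A = Σ kqᵢ/rᵢ = -1.38×10⁵ V.
At B: distances to the source charges are 2.18 m, 0.128 m, 1.10 m; V_B = Σ kqᵢ/rᵢ = -3.98×10⁵ V.
ΔV = V_B − V_A = -2.61×10⁵ V.
W_field = −qΔV = −(4.59×10⁻⁶ C)(-2.61×10⁵ V) = 1.20 J.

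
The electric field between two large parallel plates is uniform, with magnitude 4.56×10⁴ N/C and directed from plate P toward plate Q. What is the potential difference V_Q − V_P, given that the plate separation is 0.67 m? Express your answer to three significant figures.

-3.06×10⁴ V

In a uniform field, potential decreases in the direction of E: ΔV = −E·d for a displacement d parallel to E.
Going from P to Q is a displacement of 0.67 m along the field, so V_Q − V_P = −Ed = -3.06×10⁴ V.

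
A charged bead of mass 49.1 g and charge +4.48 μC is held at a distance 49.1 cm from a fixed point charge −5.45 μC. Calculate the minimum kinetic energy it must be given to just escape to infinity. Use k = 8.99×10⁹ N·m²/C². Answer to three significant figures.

To just escape, total mechanical energy must reach zero at infinity: ½mv²_min + U = 0, so ½mv²_min = −U = |kQq|/r.
|U| = |kQq|/r = (8.99×10⁹ N·m²/C²)(5.45×10⁻⁶)(4.48×10⁻⁶)/(0.491) = 0.447 J.

0.447 J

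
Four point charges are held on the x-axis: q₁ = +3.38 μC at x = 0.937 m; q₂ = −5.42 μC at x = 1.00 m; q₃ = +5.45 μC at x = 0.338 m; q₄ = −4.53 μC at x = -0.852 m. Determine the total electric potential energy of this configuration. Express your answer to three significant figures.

-2.88 J

The assembly work is the sum of pairwise potential energies, U = Σ_{i<j} kqᵢqⱼ/rᵢⱼ.
Pair separations: r₁₂ = 0.0630 m, r₁₃ = 0.599 m, r₁₄ = 1.79 m, r₂₃ = 0.662 m, r₂₄ = 1.85 m, r₃₄ = 1.19 m.
Summing all 6 pair terms gives U = -2.88 J.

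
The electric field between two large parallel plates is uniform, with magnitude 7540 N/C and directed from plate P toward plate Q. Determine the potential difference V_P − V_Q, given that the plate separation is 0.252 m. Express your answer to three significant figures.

In a uniform field, potential decreases in the direction of E: ΔV = −E·d for a displacement d parallel to E.
Going from Q to P is a displacement of 0.252 m opposite to the field, so V_P − V_Q = +Ed = 1900 V.

1900 V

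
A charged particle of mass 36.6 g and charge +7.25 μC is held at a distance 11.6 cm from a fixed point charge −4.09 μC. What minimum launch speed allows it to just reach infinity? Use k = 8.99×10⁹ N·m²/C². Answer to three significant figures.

11.2 m/s

To just escape, total mechanical energy must reach zero at infinity: ½mv²_min + U = 0, so ½mv²_min = −U = |kQq|/r.
|U| = |kQq|/r = (8.99×10⁹ N·m²/C²)(4.09×10⁻⁶)(7.25×10⁻⁶)/(0.116) = 2.30 J.
v_min = √(2|U|/m) = √(2·2.30/0.0366) = 11.2 m/s.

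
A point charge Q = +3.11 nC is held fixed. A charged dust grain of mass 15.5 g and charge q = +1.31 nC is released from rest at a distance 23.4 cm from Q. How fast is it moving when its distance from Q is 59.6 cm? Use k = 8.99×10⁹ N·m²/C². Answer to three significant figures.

3.50×10⁻³ m/s

Only the electrostatic force acts, so mechanical energy is conserved: ½mv² = U₁ − U₂ = kQq(1/r₁ − 1/r₂).
U₁ − U₂ = (8.99×10⁹ N·m²/C²)(3.11×10⁻⁹ C)(1.31×10⁻⁹ C)(1/0.234 − 1/0.596) = 9.51×10⁻⁸ J.
v = √(2·9.51×10⁻⁸/0.0155) = 3.50×10⁻³ m/s.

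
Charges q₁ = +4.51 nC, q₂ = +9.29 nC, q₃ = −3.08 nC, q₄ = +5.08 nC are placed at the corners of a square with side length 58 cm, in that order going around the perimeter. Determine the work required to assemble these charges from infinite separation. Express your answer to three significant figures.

6.84×10⁻⁷ J

The work to assemble the configuration equals its total potential energy, U = Σ kqᵢqⱼ/rᵢⱼ over all pairs.
The four side pairs have separation 0.580 m and the two diagonal pairs 0.820 m.
Summing all 6 pair terms gives U = 6.84×10⁻⁷ J.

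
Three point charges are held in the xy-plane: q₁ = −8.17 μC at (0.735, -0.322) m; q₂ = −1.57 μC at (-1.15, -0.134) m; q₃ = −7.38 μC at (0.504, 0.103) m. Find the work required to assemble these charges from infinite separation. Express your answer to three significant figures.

1.24 J

The work to assemble the configuration equals its total potential energy, U = Σ kqᵢqⱼ/rᵢⱼ over all pairs.
Pair separations: r₁₂ = 1.89 m, r₁₃ = 0.484 m, r₂₃ = 1.67 m.
U = (0.0609) + (1.12) + (0.0623) = 1.24 J.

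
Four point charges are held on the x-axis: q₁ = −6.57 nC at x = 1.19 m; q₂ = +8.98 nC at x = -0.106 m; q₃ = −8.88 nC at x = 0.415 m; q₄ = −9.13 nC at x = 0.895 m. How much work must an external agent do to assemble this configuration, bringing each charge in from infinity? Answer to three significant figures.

1.50×10⁻⁶ J

The assembly work is the sum of pairwise potential energies, U = Σ_{i<j} kqᵢqⱼ/rᵢⱼ.
Pair separations: r₁₂ = 1.30 m, r₁₃ = 0.775 m, r₁₄ = 0.295 m, r₂₃ = 0.521 m, r₂₄ = 1.00 m, r₃₄ = 0.480 m.
Summing all 6 pair terms gives U = 1.50×10⁻⁶ J.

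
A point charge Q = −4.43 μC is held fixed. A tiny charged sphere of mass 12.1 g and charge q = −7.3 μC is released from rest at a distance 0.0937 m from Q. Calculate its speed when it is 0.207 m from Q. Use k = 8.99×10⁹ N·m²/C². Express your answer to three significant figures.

Only the electrostatic force acts, so mechanical energy is conserved: ½mv² = U₁ − U₂ = kQq(1/r₁ − 1/r₂).
U₁ − U₂ = (8.99×10⁹ N·m²/C²)(-4.43×10⁻⁶ C)(-7.30×10⁻⁶ C)(1/0.0937 − 1/0.207) = 1.70 J.
v = √(2·1.70/0.0121) = 16.8 m/s.

16.8 m/s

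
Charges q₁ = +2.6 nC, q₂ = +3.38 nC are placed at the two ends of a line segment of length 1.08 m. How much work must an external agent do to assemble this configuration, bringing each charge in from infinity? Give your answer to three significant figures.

7.32×10⁻⁸ J

The work to assemble the configuration equals its total potential energy, U = Σ kqᵢqⱼ/rᵢⱼ over all pairs.
The separation is r = 1.08 m.
U = (7.32×10⁻⁸) = 7.32×10⁻⁸ J.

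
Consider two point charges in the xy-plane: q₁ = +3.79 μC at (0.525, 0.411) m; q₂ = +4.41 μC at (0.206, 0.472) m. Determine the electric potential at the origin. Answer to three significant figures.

1.28×10⁵ V

The total potential is the scalar sum of each charge's contribution, V = Σ kqᵢ/rᵢ.
Distances from the field point to each charge: r₁ = 0.667 m, r₂ = 0.515 m.
V = k[(3.79×10⁻⁶)/(0.667) + (4.41×10⁻⁶)/(0.515)] = 1.28×10⁵ V.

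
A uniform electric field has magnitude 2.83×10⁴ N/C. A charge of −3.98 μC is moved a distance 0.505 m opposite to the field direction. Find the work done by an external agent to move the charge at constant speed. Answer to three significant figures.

The potential change for a displacement 0.505 m opposite to the field direction is ΔV = +Ed = 1.43×10⁴ V.
W_ext = qΔV = -0.0569 J.

-0.0569 J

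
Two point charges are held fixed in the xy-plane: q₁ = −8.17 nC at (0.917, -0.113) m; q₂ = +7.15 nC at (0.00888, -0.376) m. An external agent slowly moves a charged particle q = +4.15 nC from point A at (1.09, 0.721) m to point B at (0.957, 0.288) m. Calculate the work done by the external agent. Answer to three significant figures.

-3.41×10⁻⁷ J

For quasistatic motion the external work equals the change in potential energy: W_ext = qΔV = q(V_B − V_A).
At A: distances to the source charges are 0.852 m, 1.54 m; V_A = Σ kqᵢ/rᵢ = -44.5 V.
At B: distances to the source charges are 0.403 m, 1.16 m; V_B = Σ kqᵢ/rᵢ = -127 V.
ΔV = V_B − V_A = -82.2 V.
W_ext = qΔV = (4.15×10⁻⁹ C)(-82.2 V) = -3.41×10⁻⁷ J.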